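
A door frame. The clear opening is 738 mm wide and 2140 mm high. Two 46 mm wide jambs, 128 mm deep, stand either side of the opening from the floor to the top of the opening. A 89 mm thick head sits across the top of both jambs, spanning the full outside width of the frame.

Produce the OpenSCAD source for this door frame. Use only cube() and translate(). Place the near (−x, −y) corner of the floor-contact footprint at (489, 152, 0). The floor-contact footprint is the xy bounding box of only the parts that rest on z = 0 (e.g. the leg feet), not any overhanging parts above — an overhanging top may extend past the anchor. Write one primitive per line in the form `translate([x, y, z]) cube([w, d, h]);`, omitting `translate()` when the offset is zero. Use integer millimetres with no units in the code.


translate([489, 152, 0]) cube([46, 128, 2140]);
translate([1273, 152, 0]) cube([46, 128, 2140]);
translate([489, 152, 2140]) cube([830, 128, 89]);


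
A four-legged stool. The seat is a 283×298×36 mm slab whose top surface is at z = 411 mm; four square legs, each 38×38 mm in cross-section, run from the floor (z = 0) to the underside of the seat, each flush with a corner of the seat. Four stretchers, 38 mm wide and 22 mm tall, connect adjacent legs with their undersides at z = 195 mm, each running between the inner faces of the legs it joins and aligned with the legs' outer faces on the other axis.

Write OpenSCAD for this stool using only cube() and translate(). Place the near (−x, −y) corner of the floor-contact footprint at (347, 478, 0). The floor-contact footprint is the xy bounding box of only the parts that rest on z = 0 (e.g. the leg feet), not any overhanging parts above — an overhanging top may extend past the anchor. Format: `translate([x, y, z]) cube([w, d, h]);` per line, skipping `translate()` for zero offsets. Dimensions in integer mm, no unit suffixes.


translate([347, 478, 375]) cube([283, 298, 36]);
translate([347, 478, 0]) cube([38, 38, 375]);
translate([592, 478, 0]) cube([38, 38, 375]);
translate([347, 738, 0]) cube([38, 38, 375]);
translate([592, 738, 0]) cube([38, 38, 375]);
translate([385, 478, 195]) cube([207, 38, 22]);
translate([385, 738, 195]) cube([207, 38, 22]);
translate([347, 516, 195]) cube([38, 222, 22]);
translate([592, 516, 195]) cube([38, 222, 22]);


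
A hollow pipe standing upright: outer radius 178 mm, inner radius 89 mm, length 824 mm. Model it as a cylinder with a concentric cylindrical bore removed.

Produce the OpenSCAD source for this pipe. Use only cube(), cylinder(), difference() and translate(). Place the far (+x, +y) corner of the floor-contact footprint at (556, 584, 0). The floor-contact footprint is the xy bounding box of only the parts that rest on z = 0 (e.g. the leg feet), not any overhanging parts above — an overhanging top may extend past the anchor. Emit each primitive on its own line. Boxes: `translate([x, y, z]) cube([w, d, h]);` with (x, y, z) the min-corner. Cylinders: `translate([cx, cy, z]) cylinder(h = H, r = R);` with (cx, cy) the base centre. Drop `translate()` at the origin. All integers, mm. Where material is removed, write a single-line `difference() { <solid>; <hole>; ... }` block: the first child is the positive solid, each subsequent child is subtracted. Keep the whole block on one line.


difference() { translate([378, 406, 0]) cylinder(h = 824, r = 178); translate([378, 406, 0]) cylinder(h = 824, r = 89); }


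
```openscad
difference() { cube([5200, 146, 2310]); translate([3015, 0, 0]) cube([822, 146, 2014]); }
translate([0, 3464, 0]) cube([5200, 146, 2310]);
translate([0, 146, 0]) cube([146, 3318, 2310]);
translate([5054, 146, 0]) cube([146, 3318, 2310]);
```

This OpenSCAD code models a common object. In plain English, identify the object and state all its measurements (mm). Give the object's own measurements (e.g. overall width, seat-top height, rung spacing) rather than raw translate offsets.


A single room: four walls, each 2310 mm tall and 146 mm thick, enclosing an outside footprint 5200×3610 mm (x × y), no floor or roof. The front and back walls (−y and +y sides) run the full x-width; the side walls fit between their inner faces. A door opening 822 mm wide and 2014 mm tall is cut through the front wall from the floor up, its −x edge 3015 mm from the wall's −x end.


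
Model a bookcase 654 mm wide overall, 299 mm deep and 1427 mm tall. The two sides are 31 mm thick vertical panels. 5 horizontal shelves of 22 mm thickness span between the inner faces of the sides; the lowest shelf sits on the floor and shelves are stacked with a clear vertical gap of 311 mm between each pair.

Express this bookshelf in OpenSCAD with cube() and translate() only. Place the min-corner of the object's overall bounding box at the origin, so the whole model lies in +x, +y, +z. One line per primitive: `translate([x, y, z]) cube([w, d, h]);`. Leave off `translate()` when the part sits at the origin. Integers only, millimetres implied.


cube([31, 299, 1427]);
translate([623, 0, 0]) cube([31, 299, 1427]);
translate([31, 0, 0]) cube([592, 299, 22]);
translate([31, 0, 333]) cube([592, 299, 22]);
translate([31, 0, 666]) cube([592, 299, 22]);
translate([31, 0, 999]) cube([592, 299, 22]);
translate([31, 0, 1332]) cube([592, 299, 22]);


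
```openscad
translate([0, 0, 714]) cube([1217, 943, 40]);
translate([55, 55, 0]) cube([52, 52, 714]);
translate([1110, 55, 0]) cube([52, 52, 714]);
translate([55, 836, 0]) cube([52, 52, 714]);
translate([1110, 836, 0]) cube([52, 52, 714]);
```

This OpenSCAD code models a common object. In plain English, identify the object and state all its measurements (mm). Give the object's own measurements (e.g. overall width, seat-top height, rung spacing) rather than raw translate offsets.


A rectangular dining table. The top is 1217×943×40 mm with its upper surface at z = 754 mm. It stands on four 52×52 mm square legs, each inset 55 mm from the nearest pair of top edges, running from the floor to the underside of the top.


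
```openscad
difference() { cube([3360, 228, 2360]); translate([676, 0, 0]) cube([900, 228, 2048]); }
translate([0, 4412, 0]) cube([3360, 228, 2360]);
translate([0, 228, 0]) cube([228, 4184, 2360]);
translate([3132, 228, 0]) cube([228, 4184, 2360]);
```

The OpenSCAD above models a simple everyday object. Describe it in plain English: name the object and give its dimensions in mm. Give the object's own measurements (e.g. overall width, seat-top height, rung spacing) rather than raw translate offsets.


A single room: four walls, each 2360 mm tall and 228 mm thick, enclosing an outside footprint 3360×4640 mm (x × y), no floor or roof. The front and back walls (−y and +y sides) run the full x-width; the side walls fit between their inner faces. A door opening 900 mm wide and 2048 mm tall is cut through the front wall from the floor up, its −x edge 676 mm from the wall's −x end.


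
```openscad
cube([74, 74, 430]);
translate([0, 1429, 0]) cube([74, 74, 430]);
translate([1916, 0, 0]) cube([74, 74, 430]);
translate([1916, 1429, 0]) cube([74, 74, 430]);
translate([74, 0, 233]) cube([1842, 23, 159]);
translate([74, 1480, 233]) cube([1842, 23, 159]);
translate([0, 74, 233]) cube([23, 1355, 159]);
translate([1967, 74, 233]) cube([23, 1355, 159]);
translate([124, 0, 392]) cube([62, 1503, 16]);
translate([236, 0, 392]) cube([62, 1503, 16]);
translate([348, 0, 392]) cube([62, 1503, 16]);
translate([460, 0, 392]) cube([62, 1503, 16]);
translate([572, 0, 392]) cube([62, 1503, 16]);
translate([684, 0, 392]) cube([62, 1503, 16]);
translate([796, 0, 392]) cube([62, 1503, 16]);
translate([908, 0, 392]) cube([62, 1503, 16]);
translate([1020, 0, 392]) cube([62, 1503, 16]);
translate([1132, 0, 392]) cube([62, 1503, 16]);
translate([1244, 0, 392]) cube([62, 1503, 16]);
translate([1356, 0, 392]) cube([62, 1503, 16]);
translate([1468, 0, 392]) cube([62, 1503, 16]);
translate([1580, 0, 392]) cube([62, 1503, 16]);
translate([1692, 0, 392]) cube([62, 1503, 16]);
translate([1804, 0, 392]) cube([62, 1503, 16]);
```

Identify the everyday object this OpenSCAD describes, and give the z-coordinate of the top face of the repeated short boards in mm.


A bed frame. The slat-top height is 408 mm.

Four posts, four rails, and a row of slats — a bed frame. Slats sit on the rails at z = 233 + 159 = 392; with slat thickness 16, the top is 408 mm.


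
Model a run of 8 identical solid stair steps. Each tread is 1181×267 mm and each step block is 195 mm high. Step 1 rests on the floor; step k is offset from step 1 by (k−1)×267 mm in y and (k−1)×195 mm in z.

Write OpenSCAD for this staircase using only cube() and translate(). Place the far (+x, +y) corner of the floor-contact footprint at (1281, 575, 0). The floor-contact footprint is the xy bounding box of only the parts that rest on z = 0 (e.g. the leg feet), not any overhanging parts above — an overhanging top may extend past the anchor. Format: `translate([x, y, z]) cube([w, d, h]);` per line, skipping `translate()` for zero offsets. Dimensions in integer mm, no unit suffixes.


translate([100, 308, 0]) cube([1181, 267, 195]);
translate([100, 575, 195]) cube([1181, 267, 195]);
translate([100, 842, 390]) cube([1181, 267, 195]);
translate([100, 1109, 585]) cube([1181, 267, 195]);
translate([100, 1376, 780]) cube([1181, 267, 195]);
translate([100, 1643, 975]) cube([1181, 267, 195]);
translate([100, 1910, 1170]) cube([1181, 267, 195]);
translate([100, 2177, 1365]) cube([1181, 267, 195]);


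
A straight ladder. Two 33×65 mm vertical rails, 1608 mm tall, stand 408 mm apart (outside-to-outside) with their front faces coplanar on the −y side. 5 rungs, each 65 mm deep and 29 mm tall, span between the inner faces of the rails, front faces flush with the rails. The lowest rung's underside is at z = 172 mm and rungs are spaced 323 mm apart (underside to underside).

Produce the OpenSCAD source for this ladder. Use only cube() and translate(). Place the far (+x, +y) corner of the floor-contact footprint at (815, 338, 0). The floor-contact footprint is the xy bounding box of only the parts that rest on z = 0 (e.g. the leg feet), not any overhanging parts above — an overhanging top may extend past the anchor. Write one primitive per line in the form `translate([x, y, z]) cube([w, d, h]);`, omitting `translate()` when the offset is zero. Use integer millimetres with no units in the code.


// rung span = 408 - 2*33 = 342
// rung[k] z = 172 + k*323
translate([407, 273, 0]) cube([33, 65, 1608]);
translate([782, 273, 0]) cube([33, 65, 1608]);
translate([440, 273, 172]) cube([342, 65, 29]);
translate([440, 273, 495]) cube([342, 65, 29]);
translate([440, 273, 818]) cube([342, 65, 29]);
translate([440, 273, 1141]) cube([342, 65, 29]);
translate([440, 273, 1464]) cube([342, 65, 29]);


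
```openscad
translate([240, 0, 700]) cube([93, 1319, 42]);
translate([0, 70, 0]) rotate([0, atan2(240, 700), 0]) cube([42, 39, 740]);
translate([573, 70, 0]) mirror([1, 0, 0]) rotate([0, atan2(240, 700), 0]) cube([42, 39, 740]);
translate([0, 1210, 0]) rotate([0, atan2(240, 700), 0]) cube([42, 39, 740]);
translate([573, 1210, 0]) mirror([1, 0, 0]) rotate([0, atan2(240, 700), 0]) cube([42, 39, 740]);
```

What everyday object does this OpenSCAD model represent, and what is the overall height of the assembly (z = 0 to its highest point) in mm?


A sawhorse. The overall height is 742 mm.

A beam across two mirrored pairs of raked legs — a sawhorse. The beam's underside is at z = 700 (matching the legs' vertical rise in atan2(240, 700)) and the beam is 42 mm tall, so its top is at 700 + 42 = 742 mm. The raked legs top out at the beam's underside, so that is the highest point.


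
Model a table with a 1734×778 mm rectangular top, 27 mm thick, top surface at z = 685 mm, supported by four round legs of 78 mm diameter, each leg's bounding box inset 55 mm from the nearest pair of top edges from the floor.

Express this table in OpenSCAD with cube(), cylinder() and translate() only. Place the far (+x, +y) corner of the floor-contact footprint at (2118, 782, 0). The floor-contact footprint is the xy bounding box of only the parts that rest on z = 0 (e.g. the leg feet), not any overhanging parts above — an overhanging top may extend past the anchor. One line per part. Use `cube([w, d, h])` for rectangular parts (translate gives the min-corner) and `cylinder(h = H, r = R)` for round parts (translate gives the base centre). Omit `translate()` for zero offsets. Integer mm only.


translate([439, 59, 658]) cube([1734, 778, 27]);
translate([533, 153, 0]) cylinder(h = 658, r = 39);
translate([2079, 153, 0]) cylinder(h = 658, r = 39);
translate([533, 743, 0]) cylinder(h = 658, r = 39);
translate([2079, 743, 0]) cylinder(h = 658, r = 39);


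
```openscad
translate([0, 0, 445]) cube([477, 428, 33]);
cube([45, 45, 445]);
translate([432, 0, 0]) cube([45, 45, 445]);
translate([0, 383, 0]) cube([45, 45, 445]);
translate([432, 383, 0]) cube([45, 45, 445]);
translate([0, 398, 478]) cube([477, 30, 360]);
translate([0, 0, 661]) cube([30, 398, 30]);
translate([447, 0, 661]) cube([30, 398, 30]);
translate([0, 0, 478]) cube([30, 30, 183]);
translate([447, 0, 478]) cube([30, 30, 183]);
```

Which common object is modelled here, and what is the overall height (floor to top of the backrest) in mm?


A chair. The overall height is 838 mm.

A slab on four corner posts with a tall panel at the back — a chair. The seat slab sits at z = 445 with thickness 33, and the 360 mm backrest starts at the seat top, so the overall height is 445 + 33 + 360 = 838 mm.


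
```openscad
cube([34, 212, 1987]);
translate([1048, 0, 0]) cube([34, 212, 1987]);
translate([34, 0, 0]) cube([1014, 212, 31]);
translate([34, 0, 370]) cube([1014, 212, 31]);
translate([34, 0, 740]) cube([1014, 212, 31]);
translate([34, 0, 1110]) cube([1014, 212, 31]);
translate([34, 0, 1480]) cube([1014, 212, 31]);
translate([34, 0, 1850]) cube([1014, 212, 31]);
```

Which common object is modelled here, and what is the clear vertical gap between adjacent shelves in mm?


A bookshelf. The clear shelf gap is 339 mm.

Two tall side panels with 6 horizontal boards between them — a bookshelf. The first two shelf undersides are at z = 0 and z = 370; with shelf thickness 31, the clear gap is 370 − 0 − 31 = 339 mm.


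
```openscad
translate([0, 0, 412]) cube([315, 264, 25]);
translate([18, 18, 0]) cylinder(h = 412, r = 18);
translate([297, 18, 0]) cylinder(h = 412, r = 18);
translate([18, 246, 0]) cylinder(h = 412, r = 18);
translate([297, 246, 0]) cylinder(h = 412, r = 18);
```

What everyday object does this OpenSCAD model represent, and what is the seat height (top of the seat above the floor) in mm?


A stool. The seat height is 437 mm.

A 315×264×25 slab at z = 412 on four corner cylinders — a stool. The seat top is 412 + 25 = 437 mm.


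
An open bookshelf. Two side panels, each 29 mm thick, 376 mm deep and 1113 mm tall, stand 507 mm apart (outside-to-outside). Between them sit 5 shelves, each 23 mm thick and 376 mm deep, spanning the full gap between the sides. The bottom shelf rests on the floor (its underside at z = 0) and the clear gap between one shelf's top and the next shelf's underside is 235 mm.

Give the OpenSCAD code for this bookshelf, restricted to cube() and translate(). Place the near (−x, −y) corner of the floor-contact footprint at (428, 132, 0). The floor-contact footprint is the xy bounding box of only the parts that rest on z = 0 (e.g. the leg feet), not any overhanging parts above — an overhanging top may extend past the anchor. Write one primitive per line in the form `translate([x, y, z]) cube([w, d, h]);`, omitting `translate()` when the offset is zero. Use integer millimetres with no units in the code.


translate([428, 132, 0]) cube([29, 376, 1113]);
translate([906, 132, 0]) cube([29, 376, 1113]);
translate([457, 132, 0]) cube([449, 376, 23]);
translate([457, 132, 258]) cube([449, 376, 23]);
translate([457, 132, 516]) cube([449, 376, 23]);
translate([457, 132, 774]) cube([449, 376, 23]);
translate([457, 132, 1032]) cube([449, 376, 23]);


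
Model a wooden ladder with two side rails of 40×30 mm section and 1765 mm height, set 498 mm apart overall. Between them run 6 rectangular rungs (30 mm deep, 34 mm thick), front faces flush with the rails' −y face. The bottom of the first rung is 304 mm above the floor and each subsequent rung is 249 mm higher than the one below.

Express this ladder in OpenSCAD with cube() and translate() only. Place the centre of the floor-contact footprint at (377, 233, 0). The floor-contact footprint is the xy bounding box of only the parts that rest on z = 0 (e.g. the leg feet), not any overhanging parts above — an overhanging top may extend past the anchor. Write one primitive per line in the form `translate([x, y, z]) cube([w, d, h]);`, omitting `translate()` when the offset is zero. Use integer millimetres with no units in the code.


translate([128, 218, 0]) cube([40, 30, 1765]);
translate([586, 218, 0]) cube([40, 30, 1765]);
translate([168, 218, 304]) cube([418, 30, 34]);
translate([168, 218, 553]) cube([418, 30, 34]);
translate([168, 218, 802]) cube([418, 30, 34]);
translate([168, 218, 1051]) cube([418, 30, 34]);
translate([168, 218, 1300]) cube([418, 30, 34]);
translate([168, 218, 1549]) cube([418, 30, 34]);


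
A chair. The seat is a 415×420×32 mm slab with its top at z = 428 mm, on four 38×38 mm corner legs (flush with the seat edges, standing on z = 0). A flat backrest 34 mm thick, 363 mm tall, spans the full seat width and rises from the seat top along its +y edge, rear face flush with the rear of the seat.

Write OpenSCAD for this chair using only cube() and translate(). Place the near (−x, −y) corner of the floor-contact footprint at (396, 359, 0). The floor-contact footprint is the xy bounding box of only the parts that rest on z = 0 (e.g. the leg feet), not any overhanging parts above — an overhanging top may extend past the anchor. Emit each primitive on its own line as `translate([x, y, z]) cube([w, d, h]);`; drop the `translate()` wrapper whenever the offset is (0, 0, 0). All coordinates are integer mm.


translate([396, 359, 396]) cube([415, 420, 32]);
translate([396, 359, 0]) cube([38, 38, 396]);
translate([773, 359, 0]) cube([38, 38, 396]);
translate([396, 741, 0]) cube([38, 38, 396]);
translate([773, 741, 0]) cube([38, 38, 396]);
translate([396, 745, 428]) cube([415, 34, 363]);


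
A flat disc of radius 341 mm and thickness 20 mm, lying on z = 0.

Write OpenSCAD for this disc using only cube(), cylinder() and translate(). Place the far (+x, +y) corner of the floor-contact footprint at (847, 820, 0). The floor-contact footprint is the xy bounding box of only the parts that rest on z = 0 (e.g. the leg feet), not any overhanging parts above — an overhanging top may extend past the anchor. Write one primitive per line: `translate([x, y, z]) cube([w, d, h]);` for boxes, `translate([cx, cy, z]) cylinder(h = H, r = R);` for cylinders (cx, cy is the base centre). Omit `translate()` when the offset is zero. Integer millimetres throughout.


translate([506, 479, 0]) cylinder(h = 20, r = 341);


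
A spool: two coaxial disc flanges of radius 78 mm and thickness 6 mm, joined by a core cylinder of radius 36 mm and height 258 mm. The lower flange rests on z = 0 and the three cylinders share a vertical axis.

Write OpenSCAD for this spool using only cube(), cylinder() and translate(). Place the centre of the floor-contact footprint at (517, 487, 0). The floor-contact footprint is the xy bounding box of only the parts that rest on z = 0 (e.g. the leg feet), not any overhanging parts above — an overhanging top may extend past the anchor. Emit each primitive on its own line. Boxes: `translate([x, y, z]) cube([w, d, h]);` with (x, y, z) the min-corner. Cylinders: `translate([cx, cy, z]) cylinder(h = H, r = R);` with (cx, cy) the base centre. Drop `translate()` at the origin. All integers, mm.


translate([517, 487, 0]) cylinder(h = 6, r = 78);
translate([517, 487, 6]) cylinder(h = 258, r = 36);
translate([517, 487, 264]) cylinder(h = 6, r = 78);


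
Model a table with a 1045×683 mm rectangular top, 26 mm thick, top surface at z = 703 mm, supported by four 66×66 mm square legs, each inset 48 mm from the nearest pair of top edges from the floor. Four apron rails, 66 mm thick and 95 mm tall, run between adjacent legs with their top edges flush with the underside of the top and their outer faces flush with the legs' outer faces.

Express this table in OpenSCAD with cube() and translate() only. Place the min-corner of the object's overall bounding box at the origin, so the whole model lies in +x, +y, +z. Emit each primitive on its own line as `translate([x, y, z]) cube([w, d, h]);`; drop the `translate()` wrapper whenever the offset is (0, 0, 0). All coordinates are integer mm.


translate([0, 0, 677]) cube([1045, 683, 26]);
translate([48, 48, 0]) cube([66, 66, 677]);
translate([931, 48, 0]) cube([66, 66, 677]);
translate([48, 569, 0]) cube([66, 66, 677]);
translate([931, 569, 0]) cube([66, 66, 677]);
translate([114, 48, 582]) cube([817, 66, 95]);
translate([114, 569, 582]) cube([817, 66, 95]);
translate([48, 114, 582]) cube([66, 455, 95]);
translate([931, 114, 582]) cube([66, 455, 95]);


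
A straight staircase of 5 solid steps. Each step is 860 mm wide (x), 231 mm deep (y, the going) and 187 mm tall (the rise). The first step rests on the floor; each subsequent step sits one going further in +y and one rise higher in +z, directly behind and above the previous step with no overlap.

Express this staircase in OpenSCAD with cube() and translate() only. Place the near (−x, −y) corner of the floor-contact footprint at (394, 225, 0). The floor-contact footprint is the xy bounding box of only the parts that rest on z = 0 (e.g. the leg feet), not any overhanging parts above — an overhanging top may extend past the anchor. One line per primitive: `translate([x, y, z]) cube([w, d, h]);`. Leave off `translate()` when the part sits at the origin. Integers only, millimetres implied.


translate([394, 225, 0]) cube([860, 231, 187]);
translate([394, 456, 187]) cube([860, 231, 187]);
translate([394, 687, 374]) cube([860, 231, 187]);
translate([394, 918, 561]) cube([860, 231, 187]);
translate([394, 1149, 748]) cube([860, 231, 187]);


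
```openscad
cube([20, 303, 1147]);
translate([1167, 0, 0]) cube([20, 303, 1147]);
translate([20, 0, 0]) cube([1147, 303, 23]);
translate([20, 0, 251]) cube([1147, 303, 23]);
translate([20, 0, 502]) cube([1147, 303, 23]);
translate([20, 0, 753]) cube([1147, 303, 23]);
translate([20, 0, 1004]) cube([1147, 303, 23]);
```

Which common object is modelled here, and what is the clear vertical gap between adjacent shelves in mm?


A bookshelf. The clear shelf gap is 228 mm.

Two tall side panels with 5 horizontal boards between them — a bookshelf. The first two shelf undersides are at z = 0 and z = 251; with shelf thickness 23, the clear gap is 251 − 0 − 23 = 228 mm.


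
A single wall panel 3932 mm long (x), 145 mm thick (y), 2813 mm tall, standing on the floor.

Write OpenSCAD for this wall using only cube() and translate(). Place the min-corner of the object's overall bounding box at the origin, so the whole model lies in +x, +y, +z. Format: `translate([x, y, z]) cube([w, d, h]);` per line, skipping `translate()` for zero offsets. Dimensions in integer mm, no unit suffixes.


cube([3932, 145, 2813]);


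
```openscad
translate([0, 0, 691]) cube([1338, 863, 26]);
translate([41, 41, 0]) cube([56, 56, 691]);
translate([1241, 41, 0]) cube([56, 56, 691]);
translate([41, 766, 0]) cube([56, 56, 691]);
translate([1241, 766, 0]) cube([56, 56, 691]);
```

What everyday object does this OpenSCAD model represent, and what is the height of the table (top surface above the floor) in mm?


A table. The table height is 717 mm.

A 1338×863×26 slab sits at z = 691 on four 56 mm square posts — a table. The top surface is at 691 + 26 = 717 mm.


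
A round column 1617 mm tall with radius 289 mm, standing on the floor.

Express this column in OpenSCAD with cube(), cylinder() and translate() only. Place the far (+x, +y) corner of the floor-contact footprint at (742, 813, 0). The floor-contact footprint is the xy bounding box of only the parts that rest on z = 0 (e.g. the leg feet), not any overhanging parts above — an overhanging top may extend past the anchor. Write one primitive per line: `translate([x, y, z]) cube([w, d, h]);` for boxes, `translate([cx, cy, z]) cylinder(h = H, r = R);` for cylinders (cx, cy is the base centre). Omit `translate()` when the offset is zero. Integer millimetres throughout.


translate([453, 524, 0]) cylinder(h = 1617, r = 289);


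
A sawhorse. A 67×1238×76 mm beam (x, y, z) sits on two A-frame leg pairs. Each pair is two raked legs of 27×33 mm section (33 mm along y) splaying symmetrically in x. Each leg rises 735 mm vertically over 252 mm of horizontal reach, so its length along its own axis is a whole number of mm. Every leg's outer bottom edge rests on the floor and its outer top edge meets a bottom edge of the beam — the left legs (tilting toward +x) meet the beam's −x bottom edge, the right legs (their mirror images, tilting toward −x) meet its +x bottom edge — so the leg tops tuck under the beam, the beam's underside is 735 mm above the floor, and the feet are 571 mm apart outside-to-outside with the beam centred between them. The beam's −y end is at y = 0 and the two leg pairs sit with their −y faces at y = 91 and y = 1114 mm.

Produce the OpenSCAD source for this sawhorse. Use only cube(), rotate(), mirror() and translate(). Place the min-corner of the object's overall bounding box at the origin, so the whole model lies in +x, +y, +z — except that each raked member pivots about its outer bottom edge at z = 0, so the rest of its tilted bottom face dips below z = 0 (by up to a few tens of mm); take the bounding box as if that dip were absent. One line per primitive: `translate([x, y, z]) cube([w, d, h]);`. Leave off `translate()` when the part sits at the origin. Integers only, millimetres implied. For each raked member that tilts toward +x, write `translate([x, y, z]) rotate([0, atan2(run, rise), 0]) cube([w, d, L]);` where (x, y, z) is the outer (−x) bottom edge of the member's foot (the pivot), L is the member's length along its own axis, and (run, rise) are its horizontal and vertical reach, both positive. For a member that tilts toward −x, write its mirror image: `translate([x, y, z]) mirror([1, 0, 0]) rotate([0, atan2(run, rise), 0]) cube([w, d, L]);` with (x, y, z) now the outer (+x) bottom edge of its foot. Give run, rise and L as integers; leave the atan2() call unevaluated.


translate([252, 0, 735]) cube([67, 1238, 76]);
translate([0, 91, 0]) rotate([0, atan2(252, 735), 0]) cube([27, 33, 777]);
translate([571, 91, 0]) mirror([1, 0, 0]) rotate([0, atan2(252, 735), 0]) cube([27, 33, 777]);
translate([0, 1114, 0]) rotate([0, atan2(252, 735), 0]) cube([27, 33, 777]);
translate([571, 1114, 0]) mirror([1, 0, 0]) rotate([0, atan2(252, 735), 0]) cube([27, 33, 777]);


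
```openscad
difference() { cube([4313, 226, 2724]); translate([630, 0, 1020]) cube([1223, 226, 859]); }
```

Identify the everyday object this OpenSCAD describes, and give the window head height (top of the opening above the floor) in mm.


A wall with a window opening. The window head height is 1879 mm.

A wall with a rectangular opening subtracted — a window. Sill at z = 1020, opening 859 mm tall, so the head is at 1020 + 859 = 1879 mm.


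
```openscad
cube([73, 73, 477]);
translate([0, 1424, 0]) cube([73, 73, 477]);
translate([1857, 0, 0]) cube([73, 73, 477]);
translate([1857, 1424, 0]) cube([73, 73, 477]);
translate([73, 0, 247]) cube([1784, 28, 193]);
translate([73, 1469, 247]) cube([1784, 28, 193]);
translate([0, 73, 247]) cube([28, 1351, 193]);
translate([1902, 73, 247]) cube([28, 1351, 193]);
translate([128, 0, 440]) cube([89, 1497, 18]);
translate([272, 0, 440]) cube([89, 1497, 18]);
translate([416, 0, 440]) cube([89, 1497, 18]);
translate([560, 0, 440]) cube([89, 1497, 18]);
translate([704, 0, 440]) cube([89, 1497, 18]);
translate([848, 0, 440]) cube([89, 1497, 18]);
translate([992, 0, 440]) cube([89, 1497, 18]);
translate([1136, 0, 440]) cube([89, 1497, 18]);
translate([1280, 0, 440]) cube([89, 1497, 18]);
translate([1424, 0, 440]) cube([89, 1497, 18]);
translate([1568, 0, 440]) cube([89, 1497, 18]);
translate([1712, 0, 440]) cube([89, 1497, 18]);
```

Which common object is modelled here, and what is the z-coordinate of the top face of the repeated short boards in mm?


A bed frame. The slat-top height is 458 mm.

Four posts, four rails, and a row of slats — a bed frame. Slats sit on the rails at z = 247 + 193 = 440; with slat thickness 18, the top is 458 mm.


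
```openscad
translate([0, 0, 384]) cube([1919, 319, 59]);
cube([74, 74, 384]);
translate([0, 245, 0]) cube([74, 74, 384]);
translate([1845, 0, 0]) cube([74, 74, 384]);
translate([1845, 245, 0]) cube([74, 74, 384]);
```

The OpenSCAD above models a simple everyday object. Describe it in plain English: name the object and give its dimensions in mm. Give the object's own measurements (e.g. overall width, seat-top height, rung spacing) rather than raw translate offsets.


A long wooden bench with a 1919 mm (x) × 319 mm (y) seat, 59 mm thick, its top surface 443 mm above the floor. Four 74 mm square legs at the seat corners, flush with the edges, run from z = 0 to the seat underside.


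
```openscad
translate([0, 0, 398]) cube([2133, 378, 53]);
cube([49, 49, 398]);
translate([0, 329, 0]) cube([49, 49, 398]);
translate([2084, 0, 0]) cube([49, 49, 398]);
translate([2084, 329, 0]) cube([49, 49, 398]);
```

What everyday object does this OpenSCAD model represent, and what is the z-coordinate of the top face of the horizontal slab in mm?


A bench. The seat-top height is 451 mm.

A long slab on four corner posts — a bench. The slab sits at z = 398 with thickness 53, so the top is 398 + 53 = 451 mm.


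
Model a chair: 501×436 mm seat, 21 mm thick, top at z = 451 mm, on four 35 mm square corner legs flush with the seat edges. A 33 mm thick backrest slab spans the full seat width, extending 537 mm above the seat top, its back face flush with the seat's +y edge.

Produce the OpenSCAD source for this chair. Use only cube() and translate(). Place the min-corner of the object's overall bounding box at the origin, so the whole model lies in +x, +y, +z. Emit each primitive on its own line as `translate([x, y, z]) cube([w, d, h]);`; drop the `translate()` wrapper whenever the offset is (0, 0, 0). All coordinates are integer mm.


translate([0, 0, 430]) cube([501, 436, 21]);
cube([35, 35, 430]);
translate([466, 0, 0]) cube([35, 35, 430]);
translate([0, 401, 0]) cube([35, 35, 430]);
translate([466, 401, 0]) cube([35, 35, 430]);
translate([0, 403, 451]) cube([501, 33, 537]);


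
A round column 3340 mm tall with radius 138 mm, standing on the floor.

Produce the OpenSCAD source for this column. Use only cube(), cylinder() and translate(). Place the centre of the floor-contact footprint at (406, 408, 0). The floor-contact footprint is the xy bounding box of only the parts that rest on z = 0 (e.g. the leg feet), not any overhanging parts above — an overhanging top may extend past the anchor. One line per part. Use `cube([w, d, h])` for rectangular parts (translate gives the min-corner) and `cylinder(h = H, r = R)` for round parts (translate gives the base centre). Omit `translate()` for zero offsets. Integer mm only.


translate([406, 408, 0]) cylinder(h = 3340, r = 138);


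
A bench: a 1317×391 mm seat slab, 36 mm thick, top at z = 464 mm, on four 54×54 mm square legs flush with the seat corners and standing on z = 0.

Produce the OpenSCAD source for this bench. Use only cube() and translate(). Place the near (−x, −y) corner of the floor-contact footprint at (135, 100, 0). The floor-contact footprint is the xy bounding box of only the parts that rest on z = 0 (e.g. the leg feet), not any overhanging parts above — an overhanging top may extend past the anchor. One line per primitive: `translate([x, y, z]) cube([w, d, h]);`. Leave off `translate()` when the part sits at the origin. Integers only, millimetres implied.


// leg_h = 464 − 36 = 428
translate([135, 100, 428]) cube([1317, 391, 36]);
translate([135, 100, 0]) cube([54, 54, 428]);
translate([135, 437, 0]) cube([54, 54, 428]);
translate([1398, 100, 0]) cube([54, 54, 428]);
translate([1398, 437, 0]) cube([54, 54, 428]);


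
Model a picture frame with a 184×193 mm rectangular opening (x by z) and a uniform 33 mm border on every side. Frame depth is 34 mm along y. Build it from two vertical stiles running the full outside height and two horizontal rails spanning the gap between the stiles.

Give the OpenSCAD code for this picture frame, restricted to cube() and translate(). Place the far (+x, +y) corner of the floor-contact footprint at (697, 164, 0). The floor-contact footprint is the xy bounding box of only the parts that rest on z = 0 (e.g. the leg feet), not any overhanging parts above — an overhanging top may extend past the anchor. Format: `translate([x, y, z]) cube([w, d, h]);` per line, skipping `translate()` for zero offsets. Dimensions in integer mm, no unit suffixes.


translate([447, 130, 0]) cube([33, 34, 259]);
translate([664, 130, 0]) cube([33, 34, 259]);
translate([480, 130, 0]) cube([184, 34, 33]);
translate([480, 130, 226]) cube([184, 34, 33]);


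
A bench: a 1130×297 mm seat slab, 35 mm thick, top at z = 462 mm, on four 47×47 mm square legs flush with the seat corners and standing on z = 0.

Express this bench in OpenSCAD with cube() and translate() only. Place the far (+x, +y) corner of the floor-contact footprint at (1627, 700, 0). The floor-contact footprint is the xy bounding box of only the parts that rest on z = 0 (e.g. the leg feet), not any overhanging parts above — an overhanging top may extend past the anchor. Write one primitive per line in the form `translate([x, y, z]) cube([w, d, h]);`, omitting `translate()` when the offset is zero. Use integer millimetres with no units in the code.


translate([497, 403, 427]) cube([1130, 297, 35]);
translate([497, 403, 0]) cube([47, 47, 427]);
translate([497, 653, 0]) cube([47, 47, 427]);
translate([1580, 403, 0]) cube([47, 47, 427]);
translate([1580, 653, 0]) cube([47, 47, 427]);


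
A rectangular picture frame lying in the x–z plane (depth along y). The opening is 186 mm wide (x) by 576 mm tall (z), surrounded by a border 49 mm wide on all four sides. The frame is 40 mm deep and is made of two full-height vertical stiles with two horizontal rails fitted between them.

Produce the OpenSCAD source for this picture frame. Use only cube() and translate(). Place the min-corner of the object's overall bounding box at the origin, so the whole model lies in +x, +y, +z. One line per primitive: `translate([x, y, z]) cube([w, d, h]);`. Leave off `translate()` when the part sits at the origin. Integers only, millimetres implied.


cube([49, 40, 674]);
translate([235, 0, 0]) cube([49, 40, 674]);
translate([49, 0, 0]) cube([186, 40, 49]);
translate([49, 0, 625]) cube([186, 40, 49]);


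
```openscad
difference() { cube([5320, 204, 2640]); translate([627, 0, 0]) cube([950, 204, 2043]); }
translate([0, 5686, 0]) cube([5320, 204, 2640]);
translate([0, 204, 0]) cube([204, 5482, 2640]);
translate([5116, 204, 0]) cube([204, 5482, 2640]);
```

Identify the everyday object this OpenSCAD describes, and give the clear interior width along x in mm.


A single room. The interior width is 4912 mm.

Four walls enclosing a rectangle with a door in the front wall — a room. Outside width 5320 minus two 204 mm walls gives 4912 mm.


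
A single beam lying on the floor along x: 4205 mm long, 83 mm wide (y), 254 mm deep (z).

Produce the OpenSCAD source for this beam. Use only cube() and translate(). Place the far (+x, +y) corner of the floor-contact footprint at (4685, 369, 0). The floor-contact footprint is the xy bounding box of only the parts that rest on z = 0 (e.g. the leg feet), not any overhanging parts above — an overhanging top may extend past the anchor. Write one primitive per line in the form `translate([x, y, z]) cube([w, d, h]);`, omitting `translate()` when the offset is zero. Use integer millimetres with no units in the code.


translate([480, 286, 0]) cube([4205, 83, 254]);


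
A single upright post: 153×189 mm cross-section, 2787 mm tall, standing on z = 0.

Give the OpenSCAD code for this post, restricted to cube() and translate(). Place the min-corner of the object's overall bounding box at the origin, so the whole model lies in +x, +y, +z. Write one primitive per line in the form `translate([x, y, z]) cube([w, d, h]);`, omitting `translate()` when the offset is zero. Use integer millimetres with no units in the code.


cube([153, 189, 2787]);


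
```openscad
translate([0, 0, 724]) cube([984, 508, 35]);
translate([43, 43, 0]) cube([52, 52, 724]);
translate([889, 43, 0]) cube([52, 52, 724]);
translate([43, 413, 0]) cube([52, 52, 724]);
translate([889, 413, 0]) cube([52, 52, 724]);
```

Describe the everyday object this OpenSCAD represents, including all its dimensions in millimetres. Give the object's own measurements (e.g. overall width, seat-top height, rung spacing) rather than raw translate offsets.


A rectangular dining table. The top is 984×508×35 mm with its upper surface at z = 759 mm. It stands on four 52×52 mm square legs, each inset 43 mm from the nearest pair of top edges, running from the floor to the underside of the top.


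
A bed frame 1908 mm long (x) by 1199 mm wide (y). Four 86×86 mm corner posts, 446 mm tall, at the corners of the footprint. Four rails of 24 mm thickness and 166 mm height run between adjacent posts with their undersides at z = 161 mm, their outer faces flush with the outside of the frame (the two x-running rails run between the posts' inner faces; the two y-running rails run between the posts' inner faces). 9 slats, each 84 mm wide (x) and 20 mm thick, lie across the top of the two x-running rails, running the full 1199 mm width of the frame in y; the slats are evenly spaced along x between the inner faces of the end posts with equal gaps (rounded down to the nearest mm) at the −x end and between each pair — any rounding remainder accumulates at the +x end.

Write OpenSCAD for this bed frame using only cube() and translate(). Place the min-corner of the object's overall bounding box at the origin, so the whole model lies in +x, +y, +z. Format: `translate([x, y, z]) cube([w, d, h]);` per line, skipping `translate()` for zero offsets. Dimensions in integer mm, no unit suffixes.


cube([86, 86, 446]);
translate([0, 1113, 0]) cube([86, 86, 446]);
translate([1822, 0, 0]) cube([86, 86, 446]);
translate([1822, 1113, 0]) cube([86, 86, 446]);
translate([86, 0, 161]) cube([1736, 24, 166]);
translate([86, 1175, 161]) cube([1736, 24, 166]);
translate([0, 86, 161]) cube([24, 1027, 166]);
translate([1884, 86, 161]) cube([24, 1027, 166]);
translate([184, 0, 327]) cube([84, 1199, 20]);
translate([366, 0, 327]) cube([84, 1199, 20]);
translate([548, 0, 327]) cube([84, 1199, 20]);
translate([730, 0, 327]) cube([84, 1199, 20]);
translate([912, 0, 327]) cube([84, 1199, 20]);
translate([1094, 0, 327]) cube([84, 1199, 20]);
translate([1276, 0, 327]) cube([84, 1199, 20]);
translate([1458, 0, 327]) cube([84, 1199, 20]);
translate([1640, 0, 327]) cube([84, 1199, 20]);


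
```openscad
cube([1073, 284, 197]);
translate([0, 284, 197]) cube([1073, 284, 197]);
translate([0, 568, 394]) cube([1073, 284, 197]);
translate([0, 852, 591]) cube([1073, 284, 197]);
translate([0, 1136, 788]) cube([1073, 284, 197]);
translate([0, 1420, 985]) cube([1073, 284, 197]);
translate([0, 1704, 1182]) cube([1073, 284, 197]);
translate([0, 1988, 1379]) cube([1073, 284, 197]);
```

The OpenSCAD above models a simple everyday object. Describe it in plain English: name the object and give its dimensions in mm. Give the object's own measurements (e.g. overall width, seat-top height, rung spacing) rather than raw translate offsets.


A straight staircase of 8 solid steps. Each step is 1073 mm wide (x), 284 mm deep (y, the going) and 197 mm tall (the rise). The first step rests on the floor; each subsequent step sits one going further in +y and one rise higher in +z, directly behind and above the previous step with no overlap.
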